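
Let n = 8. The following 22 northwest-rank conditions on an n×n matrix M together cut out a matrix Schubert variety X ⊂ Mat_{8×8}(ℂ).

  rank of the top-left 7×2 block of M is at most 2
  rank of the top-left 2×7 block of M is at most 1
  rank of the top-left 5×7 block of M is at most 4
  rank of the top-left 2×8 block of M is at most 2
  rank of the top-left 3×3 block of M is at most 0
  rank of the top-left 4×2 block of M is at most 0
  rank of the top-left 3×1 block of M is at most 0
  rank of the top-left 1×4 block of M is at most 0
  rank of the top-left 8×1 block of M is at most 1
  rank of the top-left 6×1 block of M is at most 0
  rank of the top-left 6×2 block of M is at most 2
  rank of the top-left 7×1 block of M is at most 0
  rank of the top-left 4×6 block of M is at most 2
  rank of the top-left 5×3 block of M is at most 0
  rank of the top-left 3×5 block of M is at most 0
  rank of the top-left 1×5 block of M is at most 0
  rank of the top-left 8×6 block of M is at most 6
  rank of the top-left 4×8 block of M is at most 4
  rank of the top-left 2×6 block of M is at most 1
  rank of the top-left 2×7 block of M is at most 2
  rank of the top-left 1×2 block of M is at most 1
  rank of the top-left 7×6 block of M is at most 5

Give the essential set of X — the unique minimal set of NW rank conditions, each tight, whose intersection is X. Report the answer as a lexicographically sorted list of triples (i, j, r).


Recovering R(i,j) via the rank-extension bound from the 22 conditions:

  row 1: 0 | 0 | 0 | 0 | 0 | 1 | 1 | 1
  row 2: 0 | 0 | 0 | 0 | 0 | 1 | 1 | 2
  row 3: 0 | 0 | 0 | 0 | 0 | 1 | 2 | 3
  row 4: 0 | 0 | 0 | 1 | 1 | 2 | 3 | 4
  row 5: 0 | 0 | 0 | 1 | 2 | 3 | 4 | 5
  row 6: 0 | 1 | 1 | 2 | 3 | 4 | 5 | 6
  row 7: 0 | 1 | 2 | 3 | 4 | 5 | 6 | 7
  row 8: 1 | 2 | 3 | 4 | 5 | 6 | 7 | 8

hence w(1..8) = (6, 8, 7, 4, 5, 2, 3, 1).

D(w) has 24 cells with 4 SE-corners; essential set:

[(2, 7, 1), (3, 5, 0), (5, 3, 0), (7, 1, 0)]


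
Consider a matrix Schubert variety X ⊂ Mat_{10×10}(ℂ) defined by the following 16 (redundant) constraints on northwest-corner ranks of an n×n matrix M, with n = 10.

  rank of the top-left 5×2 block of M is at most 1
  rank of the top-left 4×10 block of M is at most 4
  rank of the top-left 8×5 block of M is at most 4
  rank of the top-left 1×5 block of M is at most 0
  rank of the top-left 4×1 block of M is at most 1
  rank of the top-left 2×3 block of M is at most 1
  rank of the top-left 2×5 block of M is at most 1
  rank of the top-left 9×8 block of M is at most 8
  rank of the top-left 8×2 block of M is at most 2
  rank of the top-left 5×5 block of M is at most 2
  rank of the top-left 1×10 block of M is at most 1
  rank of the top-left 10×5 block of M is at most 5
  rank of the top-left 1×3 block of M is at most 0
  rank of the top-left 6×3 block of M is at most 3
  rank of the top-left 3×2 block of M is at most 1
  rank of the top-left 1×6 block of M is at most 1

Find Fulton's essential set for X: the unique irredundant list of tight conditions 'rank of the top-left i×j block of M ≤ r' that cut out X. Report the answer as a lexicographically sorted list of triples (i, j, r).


Propagating the 16 rank bounds to every northwest block:

  R[1]: 0 | 0 | 0 | 0 | 0 | 1 | 1 | 1 | 1 | 1
  R[2]: 1 | 1 | 1 | 1 | 1 | 2 | 2 | 2 | 2 | 2
  R[3]: 1 | 1 | 2 | 2 | 2 | 3 | 3 | 3 | 3 | 3
  R[4]: 1 | 1 | 2 | 2 | 2 | 3 | 4 | 4 | 4 | 4
  R[5]: 1 | 1 | 2 | 2 | 2 | 3 | 4 | 5 | 5 | 5
  R[6]: 1 | 2 | 3 | 3 | 3 | 4 | 5 | 6 | 6 | 6
  R[7]: 1 | 2 | 3 | 4 | 4 | 5 | 6 | 7 | 7 | 7
  R[8]: 1 | 2 | 3 | 4 | 4 | 5 | 6 | 7 | 8 | 8
  R[9]: 1 | 2 | 3 | 4 | 5 | 6 | 7 | 8 | 9 | 9
  R[10]: 1 | 2 | 3 | 4 | 5 | 6 | 7 | 8 | 9 | 10

giving w = (6, 1, 3, 7, 8, 2, 4, 9, 5, 10) via Δ²R.

D(w) has 13 cells with 4 SE-corners; essential set:

[(1, 5, 0), (5, 2, 1), (5, 5, 2), (8, 5, 4)]


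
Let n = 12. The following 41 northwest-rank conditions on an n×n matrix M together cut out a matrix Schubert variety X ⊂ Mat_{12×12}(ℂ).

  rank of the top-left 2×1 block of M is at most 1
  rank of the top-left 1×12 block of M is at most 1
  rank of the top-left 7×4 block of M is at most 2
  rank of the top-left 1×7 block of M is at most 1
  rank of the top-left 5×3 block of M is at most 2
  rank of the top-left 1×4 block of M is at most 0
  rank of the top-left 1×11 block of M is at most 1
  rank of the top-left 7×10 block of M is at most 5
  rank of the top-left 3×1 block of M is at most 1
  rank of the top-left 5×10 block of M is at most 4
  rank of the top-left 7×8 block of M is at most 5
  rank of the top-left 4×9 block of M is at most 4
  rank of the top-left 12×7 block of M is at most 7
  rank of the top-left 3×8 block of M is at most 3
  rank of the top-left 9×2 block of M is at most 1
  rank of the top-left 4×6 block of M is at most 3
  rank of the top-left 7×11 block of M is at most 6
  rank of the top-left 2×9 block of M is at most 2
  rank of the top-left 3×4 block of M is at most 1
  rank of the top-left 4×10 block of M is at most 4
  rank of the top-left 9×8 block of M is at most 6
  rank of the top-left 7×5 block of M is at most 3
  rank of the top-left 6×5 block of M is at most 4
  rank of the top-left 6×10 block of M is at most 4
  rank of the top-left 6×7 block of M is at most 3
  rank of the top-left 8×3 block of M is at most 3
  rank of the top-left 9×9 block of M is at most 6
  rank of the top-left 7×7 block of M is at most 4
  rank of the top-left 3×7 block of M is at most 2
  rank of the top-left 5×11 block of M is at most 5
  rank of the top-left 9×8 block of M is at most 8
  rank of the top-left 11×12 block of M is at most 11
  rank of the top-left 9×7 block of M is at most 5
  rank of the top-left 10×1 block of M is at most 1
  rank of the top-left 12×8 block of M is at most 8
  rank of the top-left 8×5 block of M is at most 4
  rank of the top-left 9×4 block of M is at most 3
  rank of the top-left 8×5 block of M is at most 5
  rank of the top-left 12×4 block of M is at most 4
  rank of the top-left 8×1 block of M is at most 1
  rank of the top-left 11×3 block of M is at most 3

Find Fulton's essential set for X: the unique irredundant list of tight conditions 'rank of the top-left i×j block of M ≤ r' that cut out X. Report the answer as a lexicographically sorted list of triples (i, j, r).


Rank table r_w(12×12) implied by the 41 constraints:

  i=1: 0, 0, 0, 0, 1, 1, 1, 1, 1, 1, 1, 1
  i=2: 1, 1, 1, 1, 2, 2, 2, 2, 2, 2, 2, 2
  i=3: 1, 1, 1, 1, 2, 2, 2, 3, 3, 3, 3, 3
  i=4: 1, 1, 2, 2, 3, 3, 3, 4, 4, 4, 4, 4
  i=5: 1, 1, 2, 2, 3, 3, 3, 4, 4, 4, 5, 5
  i=6: 1, 1, 2, 2, 3, 3, 3, 4, 4, 4, 5, 6
  i=7: 1, 1, 2, 2, 3, 4, 4, 5, 5, 5, 6, 7
  i=8: 1, 1, 2, 3, 4, 5, 5, 6, 6, 6, 7, 8
  i=9: 1, 1, 2, 3, 4, 5, 5, 6, 6, 7, 8, 9
  i=10: 1, 2, 3, 4, 5, 6, 6, 7, 7, 8, 9, 10
  i=11: 1, 2, 3, 4, 5, 6, 7, 8, 8, 9, 10, 11
  i=12: 1, 2, 3, 4, 5, 6, 7, 8, 9, 10, 11, 12

so w = (5, 1, 8, 3, 11, 12, 6, 4, 10, 2, 7, 9).

|D(w)|=28, |Ess(w)|=9:

[(1, 4, 0), (3, 4, 1), (3, 7, 2), (6, 7, 3), (6, 10, 4), (7, 4, 2), (9, 2, 1), (9, 7, 5), (9, 9, 6)]


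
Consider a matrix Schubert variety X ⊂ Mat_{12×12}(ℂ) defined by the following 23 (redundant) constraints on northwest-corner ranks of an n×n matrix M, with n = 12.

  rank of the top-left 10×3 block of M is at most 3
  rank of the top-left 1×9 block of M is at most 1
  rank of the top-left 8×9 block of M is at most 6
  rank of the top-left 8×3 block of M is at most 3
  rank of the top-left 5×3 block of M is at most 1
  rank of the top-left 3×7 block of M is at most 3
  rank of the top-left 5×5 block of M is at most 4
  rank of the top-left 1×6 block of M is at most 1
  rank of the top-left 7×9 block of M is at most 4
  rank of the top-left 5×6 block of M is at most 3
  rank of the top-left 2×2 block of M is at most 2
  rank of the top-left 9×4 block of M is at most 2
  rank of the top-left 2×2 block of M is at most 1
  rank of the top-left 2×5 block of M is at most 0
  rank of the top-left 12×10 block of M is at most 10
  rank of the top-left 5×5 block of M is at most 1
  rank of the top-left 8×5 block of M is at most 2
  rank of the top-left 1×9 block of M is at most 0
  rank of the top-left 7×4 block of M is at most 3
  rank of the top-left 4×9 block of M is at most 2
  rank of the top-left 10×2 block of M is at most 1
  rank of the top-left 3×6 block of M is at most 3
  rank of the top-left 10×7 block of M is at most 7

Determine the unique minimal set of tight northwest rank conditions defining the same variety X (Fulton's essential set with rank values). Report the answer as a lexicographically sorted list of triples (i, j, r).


The tightest implied rank at each (i,j), from the 23 conditions:

  R[1]: 0 | 0 | 0 | 0 | 0 | 0 | 0 | 0 | 0 | 1 | 1 | 1
  R[2]: 0 | 0 | 0 | 0 | 0 | 1 | 1 | 1 | 1 | 2 | 2 | 2
  R[3]: 1 | 1 | 1 | 1 | 1 | 2 | 2 | 2 | 2 | 3 | 3 | 3
  R[4]: 1 | 1 | 1 | 1 | 1 | 2 | 2 | 2 | 2 | 3 | 4 | 4
  R[5]: 1 | 1 | 1 | 1 | 1 | 2 | 3 | 3 | 3 | 4 | 5 | 5
  R[6]: 1 | 1 | 2 | 2 | 2 | 3 | 4 | 4 | 4 | 5 | 6 | 6
  R[7]: 1 | 1 | 2 | 2 | 2 | 3 | 4 | 4 | 4 | 5 | 6 | 7
  R[8]: 1 | 1 | 2 | 2 | 2 | 3 | 4 | 5 | 5 | 6 | 7 | 8
  R[9]: 1 | 1 | 2 | 2 | 3 | 4 | 5 | 6 | 6 | 7 | 8 | 9
  R[10]: 1 | 1 | 2 | 3 | 4 | 5 | 6 | 7 | 7 | 8 | 9 | 10
  R[11]: 1 | 2 | 3 | 4 | 5 | 6 | 7 | 8 | 8 | 9 | 10 | 11
  R[12]: 1 | 2 | 3 | 4 | 5 | 6 | 7 | 8 | 9 | 10 | 11 | 12

giving w = (10, 6, 1, 11, 7, 3, 12, 8, 5, 4, 2, 9) via Δ²R.

|D(w)|=37, |Ess(w)|=8:

[(1, 9, 0), (2, 5, 0), (4, 9, 2), (5, 5, 1), (7, 9, 4), (8, 5, 2), (9, 4, 2), (10, 2, 1)]


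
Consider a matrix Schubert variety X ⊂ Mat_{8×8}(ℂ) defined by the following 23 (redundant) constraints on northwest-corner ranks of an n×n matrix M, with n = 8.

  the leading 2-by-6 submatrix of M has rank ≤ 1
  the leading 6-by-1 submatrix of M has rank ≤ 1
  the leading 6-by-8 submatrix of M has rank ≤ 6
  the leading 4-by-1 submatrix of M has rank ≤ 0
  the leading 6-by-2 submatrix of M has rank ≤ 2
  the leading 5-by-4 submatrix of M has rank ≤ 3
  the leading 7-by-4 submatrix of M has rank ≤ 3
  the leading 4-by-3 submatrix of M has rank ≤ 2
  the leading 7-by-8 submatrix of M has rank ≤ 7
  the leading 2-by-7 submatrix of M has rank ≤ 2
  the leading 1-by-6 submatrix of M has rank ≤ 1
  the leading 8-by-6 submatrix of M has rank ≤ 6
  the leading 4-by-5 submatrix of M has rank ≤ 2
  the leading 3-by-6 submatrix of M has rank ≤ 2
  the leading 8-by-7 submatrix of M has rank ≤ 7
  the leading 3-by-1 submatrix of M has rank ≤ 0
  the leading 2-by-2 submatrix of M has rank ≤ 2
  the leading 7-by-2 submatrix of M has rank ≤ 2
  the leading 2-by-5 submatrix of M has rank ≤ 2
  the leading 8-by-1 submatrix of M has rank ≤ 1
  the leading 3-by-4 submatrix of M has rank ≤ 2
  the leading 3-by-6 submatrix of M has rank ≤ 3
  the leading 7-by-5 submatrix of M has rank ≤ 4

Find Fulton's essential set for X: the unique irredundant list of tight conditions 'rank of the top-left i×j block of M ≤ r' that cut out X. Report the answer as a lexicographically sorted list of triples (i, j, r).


Computing R[i][j] = min implied NW-rank bound (n=8, 23 conditions):

  R[1]: 0, 1, 1, 1, 1, 1, 1, 1
  R[2]: 0, 1, 1, 1, 1, 1, 2, 2
  R[3]: 0, 1, 2, 2, 2, 2, 3, 3
  R[4]: 0, 1, 2, 2, 2, 3, 4, 4
  R[5]: 1, 2, 3, 3, 3, 4, 5, 5
  R[6]: 1, 2, 3, 3, 4, 5, 6, 6
  R[7]: 1, 2, 3, 3, 4, 5, 6, 7
  R[8]: 1, 2, 3, 4, 5, 6, 7, 8

giving w = (2, 7, 3, 6, 1, 5, 8, 4) via Δ²R.

Rothe diagram D(w) (12 cells), 4 SE-corners (essential conditions):

[(2, 6, 1), (4, 1, 0), (4, 5, 2), (7, 4, 3)]


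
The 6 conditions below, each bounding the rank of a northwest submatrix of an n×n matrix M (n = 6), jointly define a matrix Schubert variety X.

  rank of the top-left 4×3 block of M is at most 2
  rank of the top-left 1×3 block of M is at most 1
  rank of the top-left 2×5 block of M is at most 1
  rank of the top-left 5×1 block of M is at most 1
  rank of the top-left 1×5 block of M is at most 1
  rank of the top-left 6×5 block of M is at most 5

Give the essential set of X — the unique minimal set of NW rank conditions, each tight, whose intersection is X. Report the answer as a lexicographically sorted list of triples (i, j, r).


Reconstructing r_w from the 6 given conditions:

  i=1: 1  1  1  1  1  1
  i=2: 1  1  1  1  1  2
  i=3: 1  2  2  2  2  3
  i=4: 1  2  2  3  3  4
  i=5: 1  2  3  4  4  5
  i=6: 1  2  3  4  5  6

so w = (1, 6, 2, 4, 3, 5).

|D(w)|=5, |Ess(w)|=2:

[(2, 5, 1), (4, 3, 2)]


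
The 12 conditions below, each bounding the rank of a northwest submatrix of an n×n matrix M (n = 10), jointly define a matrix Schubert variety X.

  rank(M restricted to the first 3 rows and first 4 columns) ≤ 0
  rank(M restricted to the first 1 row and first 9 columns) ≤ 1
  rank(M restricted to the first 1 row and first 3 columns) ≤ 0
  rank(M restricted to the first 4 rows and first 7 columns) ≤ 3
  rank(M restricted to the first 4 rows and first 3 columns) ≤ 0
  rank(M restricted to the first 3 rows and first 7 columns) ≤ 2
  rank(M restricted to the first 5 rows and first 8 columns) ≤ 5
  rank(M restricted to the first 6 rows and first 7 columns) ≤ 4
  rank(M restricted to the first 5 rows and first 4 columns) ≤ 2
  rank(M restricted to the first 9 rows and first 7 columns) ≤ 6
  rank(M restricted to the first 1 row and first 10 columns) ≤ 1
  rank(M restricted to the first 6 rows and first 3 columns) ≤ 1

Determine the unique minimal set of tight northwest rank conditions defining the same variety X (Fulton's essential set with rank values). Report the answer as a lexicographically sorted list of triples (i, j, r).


Rank table r_w(10×10) implied by the 12 constraints:

  i=1: 0, 0, 0, 0, 1, 1, 1, 1, 1, 1
  i=2: 0, 0, 0, 0, 1, 2, 2, 2, 2, 2
  i=3: 0, 0, 0, 0, 1, 2, 2, 3, 3, 3
  i=4: 0, 0, 0, 1, 2, 3, 3, 4, 4, 4
  i=5: 1, 1, 1, 2, 3, 4, 4, 5, 5, 5
  i=6: 1, 1, 1, 2, 3, 4, 4, 5, 6, 6
  i=7: 1, 2, 2, 3, 4, 5, 5, 6, 7, 7
  i=8: 1, 2, 3, 4, 5, 6, 6, 7, 8, 8
  i=9: 1, 2, 3, 4, 5, 6, 6, 7, 8, 9
  i=10: 1, 2, 3, 4, 5, 6, 7, 8, 9, 10

hence w(1..10) = (5, 6, 8, 4, 1, 9, 2, 3, 10, 7).

6 SE-corners of the 20-cell Rothe diagram give Ess(w):

[(3, 4, 0), (3, 7, 2), (4, 3, 0), (6, 3, 1), (6, 7, 4), (9, 7, 6)]


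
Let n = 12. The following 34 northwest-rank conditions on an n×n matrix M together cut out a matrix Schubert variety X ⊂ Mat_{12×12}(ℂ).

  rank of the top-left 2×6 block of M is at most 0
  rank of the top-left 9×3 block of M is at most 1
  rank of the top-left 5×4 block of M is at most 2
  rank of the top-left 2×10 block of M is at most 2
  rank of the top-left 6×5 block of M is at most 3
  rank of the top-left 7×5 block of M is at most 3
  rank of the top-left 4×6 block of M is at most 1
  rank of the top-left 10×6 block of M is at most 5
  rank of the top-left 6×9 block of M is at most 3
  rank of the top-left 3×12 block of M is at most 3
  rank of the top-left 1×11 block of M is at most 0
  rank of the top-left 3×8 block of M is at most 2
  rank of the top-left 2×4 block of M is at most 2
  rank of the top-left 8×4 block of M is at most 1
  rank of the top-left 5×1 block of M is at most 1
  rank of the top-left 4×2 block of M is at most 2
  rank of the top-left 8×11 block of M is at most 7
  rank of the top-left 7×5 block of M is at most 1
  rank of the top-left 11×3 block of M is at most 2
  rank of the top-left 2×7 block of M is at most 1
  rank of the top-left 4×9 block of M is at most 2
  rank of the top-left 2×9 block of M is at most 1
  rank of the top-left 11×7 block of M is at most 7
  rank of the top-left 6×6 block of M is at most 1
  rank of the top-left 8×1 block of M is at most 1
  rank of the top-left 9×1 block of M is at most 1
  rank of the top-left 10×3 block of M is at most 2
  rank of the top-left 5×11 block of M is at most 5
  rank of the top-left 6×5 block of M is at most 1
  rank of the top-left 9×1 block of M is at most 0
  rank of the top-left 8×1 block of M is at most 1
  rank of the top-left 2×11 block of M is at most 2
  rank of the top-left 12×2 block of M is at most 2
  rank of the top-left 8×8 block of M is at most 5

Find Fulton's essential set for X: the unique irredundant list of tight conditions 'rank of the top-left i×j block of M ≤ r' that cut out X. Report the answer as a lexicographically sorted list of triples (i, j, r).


Computing R[i][j] = min implied NW-rank bound (n=12, 34 conditions):

  row 1: 0, 0, 0, 0, 0, 0, 0, 0, 0, 0, 0, 1
  row 2: 0, 0, 0, 0, 0, 0, 1, 1, 1, 1, 1, 2
  row 3: 0, 1, 1, 1, 1, 1, 2, 2, 2, 2, 2, 3
  row 4: 0, 1, 1, 1, 1, 1, 2, 2, 2, 3, 3, 4
  row 5: 0, 1, 1, 1, 1, 1, 2, 3, 3, 4, 4, 5
  row 6: 0, 1, 1, 1, 1, 1, 2, 3, 3, 4, 5, 6
  row 7: 0, 1, 1, 1, 1, 2, 3, 4, 4, 5, 6, 7
  row 8: 0, 1, 1, 1, 2, 3, 4, 5, 5, 6, 7, 8
  row 9: 0, 1, 1, 2, 3, 4, 5, 6, 6, 7, 8, 9
  row 10: 1, 2, 2, 3, 4, 5, 6, 7, 7, 8, 9, 10
  row 11: 1, 2, 2, 3, 4, 5, 6, 7, 8, 9, 10, 11
  row 12: 1, 2, 3, 4, 5, 6, 7, 8, 9, 10, 11, 12

second differences of R give the permutation w = (12, 7, 2, 10, 8, 11, 6, 5, 4, 1, 9, 3).

10 SE-corners of the 46-cell Rothe diagram give Ess(w):

[(1, 11, 0), (2, 6, 0), (4, 9, 2), (6, 6, 1), (6, 9, 3), (7, 5, 1), (8, 4, 1), (9, 1, 0), (9, 3, 1), (11, 3, 2)]


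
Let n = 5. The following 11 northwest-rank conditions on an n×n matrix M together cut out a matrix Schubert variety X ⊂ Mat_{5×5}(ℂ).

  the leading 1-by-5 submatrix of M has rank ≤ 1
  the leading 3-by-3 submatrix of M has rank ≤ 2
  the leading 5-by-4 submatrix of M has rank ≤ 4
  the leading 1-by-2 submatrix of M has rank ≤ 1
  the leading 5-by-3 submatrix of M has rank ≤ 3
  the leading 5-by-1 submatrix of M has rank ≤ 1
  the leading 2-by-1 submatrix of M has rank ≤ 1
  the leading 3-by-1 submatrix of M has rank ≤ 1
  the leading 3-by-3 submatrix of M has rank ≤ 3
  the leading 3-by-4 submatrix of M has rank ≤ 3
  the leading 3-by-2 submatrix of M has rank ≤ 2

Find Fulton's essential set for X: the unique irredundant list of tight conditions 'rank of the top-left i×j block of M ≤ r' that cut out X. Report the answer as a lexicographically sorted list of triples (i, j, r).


Rank table r_w(5×5) implied by the 11 constraints:

  row 1: 1 | 1 | 1 | 1 | 1
  row 2: 1 | 2 | 2 | 2 | 2
  row 3: 1 | 2 | 2 | 3 | 3
  row 4: 1 | 2 | 3 | 4 | 4
  row 5: 1 | 2 | 3 | 4 | 5

the unique w with this rank table is (1, 2, 4, 3, 5).

Fulton essential set (the sole Rothe cell):

[(3, 3, 2)]


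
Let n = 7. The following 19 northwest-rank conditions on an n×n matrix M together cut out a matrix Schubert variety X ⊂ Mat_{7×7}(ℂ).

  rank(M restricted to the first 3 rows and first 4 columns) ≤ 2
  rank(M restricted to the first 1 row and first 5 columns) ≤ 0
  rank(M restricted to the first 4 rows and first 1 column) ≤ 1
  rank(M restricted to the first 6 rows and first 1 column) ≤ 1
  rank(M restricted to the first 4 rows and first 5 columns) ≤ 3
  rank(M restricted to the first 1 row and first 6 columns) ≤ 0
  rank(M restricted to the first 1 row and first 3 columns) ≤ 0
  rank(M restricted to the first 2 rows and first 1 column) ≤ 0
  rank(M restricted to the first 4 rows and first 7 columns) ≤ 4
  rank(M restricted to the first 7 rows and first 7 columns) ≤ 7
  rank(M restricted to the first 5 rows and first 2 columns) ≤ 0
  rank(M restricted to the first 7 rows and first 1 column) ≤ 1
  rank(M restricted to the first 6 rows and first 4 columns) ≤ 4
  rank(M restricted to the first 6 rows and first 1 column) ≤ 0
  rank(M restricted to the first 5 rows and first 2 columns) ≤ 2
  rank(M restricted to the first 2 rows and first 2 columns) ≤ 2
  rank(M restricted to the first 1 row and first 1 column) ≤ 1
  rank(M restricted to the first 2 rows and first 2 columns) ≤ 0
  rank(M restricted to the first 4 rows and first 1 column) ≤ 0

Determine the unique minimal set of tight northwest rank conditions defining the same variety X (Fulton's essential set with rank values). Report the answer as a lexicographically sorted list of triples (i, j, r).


Propagating the 19 rank bounds to every northwest block:

  R[1]: 0  0  0  0  0  0  1
  R[2]: 0  0  1  1  1  1  2
  R[3]: 0  0  1  2  2  2  3
  R[4]: 0  0  1  2  3  3  4
  R[5]: 0  0  1  2  3  4  5
  R[6]: 0  1  2  3  4  5  6
  R[7]: 1  2  3  4  5  6  7

giving w = (7, 3, 4, 5, 6, 2, 1) via Δ²R.

Fulton essential set (3 of the 15 Rothe cells):

[(1, 6, 0), (5, 2, 0), (6, 1, 0)]


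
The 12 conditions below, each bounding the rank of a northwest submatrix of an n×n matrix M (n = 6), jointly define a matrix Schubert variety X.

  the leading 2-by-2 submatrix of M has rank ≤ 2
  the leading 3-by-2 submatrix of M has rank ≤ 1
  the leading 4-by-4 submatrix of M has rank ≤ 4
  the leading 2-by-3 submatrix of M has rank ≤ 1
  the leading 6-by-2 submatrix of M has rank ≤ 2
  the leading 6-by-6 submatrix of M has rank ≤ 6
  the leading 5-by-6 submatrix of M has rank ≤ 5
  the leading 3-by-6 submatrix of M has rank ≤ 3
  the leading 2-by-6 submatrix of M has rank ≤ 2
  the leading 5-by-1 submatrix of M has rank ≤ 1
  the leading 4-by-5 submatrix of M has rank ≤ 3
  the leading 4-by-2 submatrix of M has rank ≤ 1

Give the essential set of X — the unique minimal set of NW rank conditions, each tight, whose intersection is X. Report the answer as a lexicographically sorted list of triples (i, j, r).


The tightest implied rank at each (i,j), from the 12 conditions:

  row 1: 1 | 1 | 1 | 1 | 1 | 1
  row 2: 1 | 1 | 1 | 2 | 2 | 2
  row 3: 1 | 1 | 2 | 3 | 3 | 3
  row 4: 1 | 1 | 2 | 3 | 3 | 4
  row 5: 1 | 2 | 3 | 4 | 4 | 5
  row 6: 1 | 2 | 3 | 4 | 5 | 6

so w = (1, 4, 3, 6, 2, 5).

3 SE-corners of the 5-cell Rothe diagram give Ess(w):

[(2, 3, 1), (4, 2, 1), (4, 5, 3)]


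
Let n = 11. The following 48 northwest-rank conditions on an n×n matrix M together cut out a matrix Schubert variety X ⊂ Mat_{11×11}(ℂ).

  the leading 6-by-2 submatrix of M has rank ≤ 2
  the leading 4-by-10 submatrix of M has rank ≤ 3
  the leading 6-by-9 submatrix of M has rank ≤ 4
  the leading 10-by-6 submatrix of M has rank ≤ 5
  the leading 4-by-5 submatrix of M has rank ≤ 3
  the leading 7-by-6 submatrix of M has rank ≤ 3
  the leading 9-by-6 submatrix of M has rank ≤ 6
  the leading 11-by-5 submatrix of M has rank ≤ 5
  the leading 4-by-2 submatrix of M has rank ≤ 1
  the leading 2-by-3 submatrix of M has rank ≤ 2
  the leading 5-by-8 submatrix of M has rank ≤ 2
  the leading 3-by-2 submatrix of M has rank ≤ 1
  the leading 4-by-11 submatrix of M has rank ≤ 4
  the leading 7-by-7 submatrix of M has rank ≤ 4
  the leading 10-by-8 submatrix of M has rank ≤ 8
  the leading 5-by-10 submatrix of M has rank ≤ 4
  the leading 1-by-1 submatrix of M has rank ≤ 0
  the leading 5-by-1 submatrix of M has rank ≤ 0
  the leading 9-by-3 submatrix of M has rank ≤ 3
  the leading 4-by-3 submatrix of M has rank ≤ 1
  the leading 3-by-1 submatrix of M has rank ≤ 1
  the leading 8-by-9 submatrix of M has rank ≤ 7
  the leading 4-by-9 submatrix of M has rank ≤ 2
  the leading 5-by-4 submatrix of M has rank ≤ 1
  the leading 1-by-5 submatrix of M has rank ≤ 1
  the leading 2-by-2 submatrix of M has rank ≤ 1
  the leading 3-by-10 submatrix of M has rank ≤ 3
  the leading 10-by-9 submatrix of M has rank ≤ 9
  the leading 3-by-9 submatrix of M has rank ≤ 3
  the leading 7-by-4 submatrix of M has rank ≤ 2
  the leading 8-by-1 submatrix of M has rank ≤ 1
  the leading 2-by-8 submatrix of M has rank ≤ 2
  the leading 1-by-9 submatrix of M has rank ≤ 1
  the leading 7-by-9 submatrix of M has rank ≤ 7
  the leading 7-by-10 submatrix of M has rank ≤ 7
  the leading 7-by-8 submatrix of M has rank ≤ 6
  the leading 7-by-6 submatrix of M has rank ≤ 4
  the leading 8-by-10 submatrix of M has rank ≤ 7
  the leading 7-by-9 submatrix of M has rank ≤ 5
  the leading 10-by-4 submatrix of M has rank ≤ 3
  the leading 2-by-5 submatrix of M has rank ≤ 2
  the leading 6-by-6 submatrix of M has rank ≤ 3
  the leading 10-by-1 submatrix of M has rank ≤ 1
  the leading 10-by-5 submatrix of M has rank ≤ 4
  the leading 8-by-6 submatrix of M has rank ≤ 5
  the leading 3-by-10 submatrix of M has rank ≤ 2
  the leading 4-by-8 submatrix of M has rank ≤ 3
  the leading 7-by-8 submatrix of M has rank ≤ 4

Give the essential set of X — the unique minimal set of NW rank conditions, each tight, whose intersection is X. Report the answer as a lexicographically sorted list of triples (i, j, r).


Computing R[i][j] = min implied NW-rank bound (n=11, 48 conditions):

  i=1: 0 1 1 1 1 1 1 1 1 1 1
  i=2: 0 1 1 1 2 2 2 2 2 2 2
  i=3: 0 1 1 1 2 2 2 2 2 2 3
  i=4: 0 1 1 1 2 2 2 2 2 3 4
  i=5: 0 1 1 1 2 2 2 2 3 4 5
  i=6: 1 2 2 2 3 3 3 3 4 5 6
  i=7: 1 2 2 2 3 3 4 4 5 6 7
  i=8: 1 2 3 3 4 4 5 5 6 7 8
  i=9: 1 2 3 3 4 5 6 6 7 8 9
  i=10: 1 2 3 3 4 5 6 7 8 9 10
  i=11: 1 2 3 4 5 6 7 8 9 10 11

the unique w with this rank table is (2, 5, 11, 10, 9, 1, 7, 3, 6, 8, 4).

D(w) has 30 cells with 8 SE-corners; essential set:

[(3, 10, 2), (4, 9, 2), (5, 1, 0), (5, 4, 1), (5, 8, 2), (7, 4, 2), (7, 6, 3), (10, 4, 3)]


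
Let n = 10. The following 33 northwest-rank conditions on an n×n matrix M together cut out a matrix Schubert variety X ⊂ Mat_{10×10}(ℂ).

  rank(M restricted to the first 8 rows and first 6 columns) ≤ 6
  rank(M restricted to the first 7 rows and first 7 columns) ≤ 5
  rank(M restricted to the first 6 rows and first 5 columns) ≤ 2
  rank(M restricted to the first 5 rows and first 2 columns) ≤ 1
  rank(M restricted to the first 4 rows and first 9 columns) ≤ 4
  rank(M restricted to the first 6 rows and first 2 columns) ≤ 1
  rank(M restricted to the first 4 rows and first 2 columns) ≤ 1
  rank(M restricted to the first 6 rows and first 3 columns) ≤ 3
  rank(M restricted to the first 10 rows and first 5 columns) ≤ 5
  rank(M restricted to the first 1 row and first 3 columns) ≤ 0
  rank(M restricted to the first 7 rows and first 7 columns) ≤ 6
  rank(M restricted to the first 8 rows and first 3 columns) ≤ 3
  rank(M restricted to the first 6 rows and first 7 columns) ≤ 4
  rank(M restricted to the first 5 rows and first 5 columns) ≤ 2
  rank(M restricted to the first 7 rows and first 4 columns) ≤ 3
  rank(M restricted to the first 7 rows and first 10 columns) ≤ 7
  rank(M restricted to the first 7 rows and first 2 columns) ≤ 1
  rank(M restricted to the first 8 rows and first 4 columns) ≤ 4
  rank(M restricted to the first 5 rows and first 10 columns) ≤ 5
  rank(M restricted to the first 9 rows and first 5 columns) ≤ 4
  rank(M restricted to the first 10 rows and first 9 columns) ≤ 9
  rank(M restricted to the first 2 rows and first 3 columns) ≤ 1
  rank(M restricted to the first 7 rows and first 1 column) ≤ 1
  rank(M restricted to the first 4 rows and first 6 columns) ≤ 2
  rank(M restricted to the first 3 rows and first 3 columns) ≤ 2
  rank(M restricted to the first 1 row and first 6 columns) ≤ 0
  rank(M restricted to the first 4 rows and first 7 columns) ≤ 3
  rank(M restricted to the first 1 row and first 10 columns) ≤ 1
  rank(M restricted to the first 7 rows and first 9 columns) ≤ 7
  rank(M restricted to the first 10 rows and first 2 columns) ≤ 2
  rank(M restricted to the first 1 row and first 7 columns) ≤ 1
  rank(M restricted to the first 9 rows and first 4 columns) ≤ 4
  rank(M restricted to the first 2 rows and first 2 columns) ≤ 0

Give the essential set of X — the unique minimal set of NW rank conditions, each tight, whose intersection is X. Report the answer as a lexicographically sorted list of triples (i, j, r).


Recovering R(i,j) via the rank-extension bound from the 33 conditions:

  i=1: 0, 0, 0, 0, 0, 0, 1, 1, 1, 1
  i=2: 0, 0, 1, 1, 1, 1, 2, 2, 2, 2
  i=3: 1, 1, 2, 2, 2, 2, 3, 3, 3, 3
  i=4: 1, 1, 2, 2, 2, 2, 3, 4, 4, 4
  i=5: 1, 1, 2, 2, 2, 3, 4, 5, 5, 5
  i=6: 1, 1, 2, 2, 2, 3, 4, 5, 6, 6
  i=7: 1, 1, 2, 3, 3, 4, 5, 6, 7, 7
  i=8: 1, 2, 3, 4, 4, 5, 6, 7, 8, 8
  i=9: 1, 2, 3, 4, 4, 5, 6, 7, 8, 9
  i=10: 1, 2, 3, 4, 5, 6, 7, 8, 9, 10

giving w = (7, 3, 1, 8, 6, 9, 4, 2, 10, 5) via Δ²R.

|D(w)|=20, |Ess(w)|=6:

[(1, 6, 0), (2, 2, 0), (4, 6, 2), (6, 5, 2), (7, 2, 1), (9, 5, 4)]


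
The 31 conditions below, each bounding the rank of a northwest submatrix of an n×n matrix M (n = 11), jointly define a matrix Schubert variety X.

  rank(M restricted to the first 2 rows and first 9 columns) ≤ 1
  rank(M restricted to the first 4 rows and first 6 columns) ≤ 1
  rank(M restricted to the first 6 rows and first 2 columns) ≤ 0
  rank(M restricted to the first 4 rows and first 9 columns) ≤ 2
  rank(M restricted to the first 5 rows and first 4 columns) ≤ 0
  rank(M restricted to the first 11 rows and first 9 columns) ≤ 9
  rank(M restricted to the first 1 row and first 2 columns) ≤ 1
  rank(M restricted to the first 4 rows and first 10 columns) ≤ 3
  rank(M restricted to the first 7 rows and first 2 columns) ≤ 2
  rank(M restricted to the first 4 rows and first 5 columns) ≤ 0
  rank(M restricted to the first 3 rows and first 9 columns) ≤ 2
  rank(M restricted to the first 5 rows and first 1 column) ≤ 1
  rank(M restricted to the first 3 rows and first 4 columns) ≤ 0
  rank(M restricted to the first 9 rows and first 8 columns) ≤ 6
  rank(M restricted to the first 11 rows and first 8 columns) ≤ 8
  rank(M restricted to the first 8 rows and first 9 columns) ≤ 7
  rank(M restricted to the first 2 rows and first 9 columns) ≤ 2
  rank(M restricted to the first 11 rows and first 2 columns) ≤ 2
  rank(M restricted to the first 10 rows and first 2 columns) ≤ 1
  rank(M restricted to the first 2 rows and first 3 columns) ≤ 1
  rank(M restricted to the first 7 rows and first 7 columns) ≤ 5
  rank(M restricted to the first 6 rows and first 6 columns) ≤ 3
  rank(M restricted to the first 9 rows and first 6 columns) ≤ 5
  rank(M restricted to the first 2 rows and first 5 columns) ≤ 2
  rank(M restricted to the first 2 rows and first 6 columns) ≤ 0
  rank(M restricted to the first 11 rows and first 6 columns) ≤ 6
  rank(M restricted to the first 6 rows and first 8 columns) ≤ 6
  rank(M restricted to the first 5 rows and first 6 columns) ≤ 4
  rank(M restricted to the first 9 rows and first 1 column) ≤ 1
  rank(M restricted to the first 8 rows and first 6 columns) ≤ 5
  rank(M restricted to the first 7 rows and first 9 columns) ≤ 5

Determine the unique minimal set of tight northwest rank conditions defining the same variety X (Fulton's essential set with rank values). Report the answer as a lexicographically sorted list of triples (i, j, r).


Recovering R(i,j) via the rank-extension bound from the 31 conditions:

  row 1: 0 0 0 0 0 0 1 1 1 1 1
  row 2: 0 0 0 0 0 0 1 1 1 2 2
  row 3: 0 0 0 0 0 1 2 2 2 3 3
  row 4: 0 0 0 0 0 1 2 2 2 3 4
  row 5: 0 0 0 0 1 2 3 3 3 4 5
  row 6: 0 0 1 1 2 3 4 4 4 5 6
  row 7: 1 1 2 2 3 4 5 5 5 6 7
  row 8: 1 1 2 3 4 5 6 6 6 7 8
  row 9: 1 1 2 3 4 5 6 6 7 8 9
  row 10: 1 1 2 3 4 5 6 7 8 9 10
  row 11: 1 2 3 4 5 6 7 8 9 10 11

so w = (7, 10, 6, 11, 5, 3, 1, 4, 9, 8, 2).

Rothe diagram D(w) (36 cells), 8 SE-corners (essential conditions):

[(2, 6, 0), (2, 9, 1), (4, 5, 0), (4, 9, 2), (5, 4, 0), (6, 2, 0), (9, 8, 6), (10, 2, 1)]


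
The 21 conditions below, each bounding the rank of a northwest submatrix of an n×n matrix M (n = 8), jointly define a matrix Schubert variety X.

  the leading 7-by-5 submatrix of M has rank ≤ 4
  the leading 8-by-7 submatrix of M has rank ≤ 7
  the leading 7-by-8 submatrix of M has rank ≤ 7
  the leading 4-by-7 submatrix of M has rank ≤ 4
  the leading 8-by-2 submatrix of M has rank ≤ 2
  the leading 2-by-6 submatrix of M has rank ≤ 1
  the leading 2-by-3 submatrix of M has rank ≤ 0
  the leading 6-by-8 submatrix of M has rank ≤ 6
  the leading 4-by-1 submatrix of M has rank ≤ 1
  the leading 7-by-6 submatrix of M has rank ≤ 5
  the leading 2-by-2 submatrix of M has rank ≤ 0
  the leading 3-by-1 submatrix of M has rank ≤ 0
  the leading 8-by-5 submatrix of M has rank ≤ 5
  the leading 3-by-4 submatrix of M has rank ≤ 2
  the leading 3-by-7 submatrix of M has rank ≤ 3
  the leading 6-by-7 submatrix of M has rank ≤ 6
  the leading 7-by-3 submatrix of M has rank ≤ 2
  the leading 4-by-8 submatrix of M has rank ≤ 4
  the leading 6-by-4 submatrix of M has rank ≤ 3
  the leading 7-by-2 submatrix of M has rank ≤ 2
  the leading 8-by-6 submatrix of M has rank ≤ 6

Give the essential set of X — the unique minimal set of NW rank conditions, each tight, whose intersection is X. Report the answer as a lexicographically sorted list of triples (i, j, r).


Propagating the 21 rank bounds to every northwest block:

  i=1: 0 | 0 | 0 | 1 | 1 | 1 | 1 | 1
  i=2: 0 | 0 | 0 | 1 | 1 | 1 | 2 | 2
  i=3: 0 | 1 | 1 | 2 | 2 | 2 | 3 | 3
  i=4: 1 | 2 | 2 | 3 | 3 | 3 | 4 | 4
  i=5: 1 | 2 | 2 | 3 | 4 | 4 | 5 | 5
  i=6: 1 | 2 | 2 | 3 | 4 | 5 | 6 | 6
  i=7: 1 | 2 | 2 | 3 | 4 | 5 | 6 | 7
  i=8: 1 | 2 | 3 | 4 | 5 | 6 | 7 | 8

second differences of R give the permutation w = (4, 7, 2, 1, 5, 6, 8, 3).

Rothe diagram D(w) (12 cells), 4 SE-corners (essential conditions):

[(2, 3, 0), (2, 6, 1), (3, 1, 0), (7, 3, 2)]


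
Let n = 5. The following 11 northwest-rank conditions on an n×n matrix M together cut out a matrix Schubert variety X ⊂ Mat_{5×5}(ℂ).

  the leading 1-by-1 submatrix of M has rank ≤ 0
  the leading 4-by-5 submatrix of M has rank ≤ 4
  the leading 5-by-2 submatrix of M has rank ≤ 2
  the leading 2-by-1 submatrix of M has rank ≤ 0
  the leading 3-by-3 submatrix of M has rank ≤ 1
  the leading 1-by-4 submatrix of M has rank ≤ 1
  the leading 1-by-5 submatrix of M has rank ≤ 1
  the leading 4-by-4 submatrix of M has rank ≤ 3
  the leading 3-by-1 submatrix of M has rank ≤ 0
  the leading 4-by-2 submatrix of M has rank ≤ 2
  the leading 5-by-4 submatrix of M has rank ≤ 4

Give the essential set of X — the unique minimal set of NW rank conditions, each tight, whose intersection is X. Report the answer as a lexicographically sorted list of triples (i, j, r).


The tightest implied rank at each (i,j), from the 11 conditions:

  row 1: 0 1 1 1 1
  row 2: 0 1 1 2 2
  row 3: 0 1 1 2 3
  row 4: 1 2 2 3 4
  row 5: 1 2 3 4 5

hence w(1..5) = (2, 4, 5, 1, 3).

D(w) has 5 cells with 2 SE-corners; essential set:

[(3, 1, 0), (3, 3, 1)]


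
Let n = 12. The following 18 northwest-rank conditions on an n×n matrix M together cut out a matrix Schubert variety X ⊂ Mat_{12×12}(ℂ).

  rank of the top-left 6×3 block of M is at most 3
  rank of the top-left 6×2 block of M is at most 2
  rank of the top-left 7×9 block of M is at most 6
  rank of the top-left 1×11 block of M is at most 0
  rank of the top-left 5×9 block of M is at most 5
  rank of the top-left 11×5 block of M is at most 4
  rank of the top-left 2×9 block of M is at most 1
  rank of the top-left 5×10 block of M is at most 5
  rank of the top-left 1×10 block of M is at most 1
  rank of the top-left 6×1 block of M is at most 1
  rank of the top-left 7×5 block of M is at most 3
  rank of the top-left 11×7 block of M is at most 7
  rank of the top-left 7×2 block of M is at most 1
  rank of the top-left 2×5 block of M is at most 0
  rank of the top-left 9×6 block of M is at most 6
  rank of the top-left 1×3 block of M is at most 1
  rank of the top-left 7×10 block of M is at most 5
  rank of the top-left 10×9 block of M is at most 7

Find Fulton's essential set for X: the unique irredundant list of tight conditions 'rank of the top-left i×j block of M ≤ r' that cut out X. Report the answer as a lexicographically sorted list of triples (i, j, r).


Computing R[i][j] = min implied NW-rank bound (n=12, 18 conditions):

  row 1: 0 0 0 0 0 0 0 0 0 0 0 1
  row 2: 0 0 0 0 0 1 1 1 1 1 1 2
  row 3: 1 1 1 1 1 2 2 2 2 2 2 3
  row 4: 1 1 2 2 2 3 3 3 3 3 3 4
  row 5: 1 1 2 3 3 4 4 4 4 4 4 5
  row 6: 1 1 2 3 3 4 5 5 5 5 5 6
  row 7: 1 1 2 3 3 4 5 5 5 5 6 7
  row 8: 1 2 3 4 4 5 6 6 6 6 7 8
  row 9: 1 2 3 4 4 5 6 7 7 7 8 9
  row 10: 1 2 3 4 4 5 6 7 7 8 9 10
  row 11: 1 2 3 4 4 5 6 7 8 9 10 11
  row 12: 1 2 3 4 5 6 7 8 9 10 11 12

second differences of R give the permutation w = (12, 6, 1, 3, 4, 7, 11, 2, 8, 10, 9, 5).

Fulton essential set (7 of the 29 Rothe cells):

[(1, 11, 0), (2, 5, 0), (7, 2, 1), (7, 5, 3), (7, 10, 5), (10, 9, 7), (11, 5, 4)]


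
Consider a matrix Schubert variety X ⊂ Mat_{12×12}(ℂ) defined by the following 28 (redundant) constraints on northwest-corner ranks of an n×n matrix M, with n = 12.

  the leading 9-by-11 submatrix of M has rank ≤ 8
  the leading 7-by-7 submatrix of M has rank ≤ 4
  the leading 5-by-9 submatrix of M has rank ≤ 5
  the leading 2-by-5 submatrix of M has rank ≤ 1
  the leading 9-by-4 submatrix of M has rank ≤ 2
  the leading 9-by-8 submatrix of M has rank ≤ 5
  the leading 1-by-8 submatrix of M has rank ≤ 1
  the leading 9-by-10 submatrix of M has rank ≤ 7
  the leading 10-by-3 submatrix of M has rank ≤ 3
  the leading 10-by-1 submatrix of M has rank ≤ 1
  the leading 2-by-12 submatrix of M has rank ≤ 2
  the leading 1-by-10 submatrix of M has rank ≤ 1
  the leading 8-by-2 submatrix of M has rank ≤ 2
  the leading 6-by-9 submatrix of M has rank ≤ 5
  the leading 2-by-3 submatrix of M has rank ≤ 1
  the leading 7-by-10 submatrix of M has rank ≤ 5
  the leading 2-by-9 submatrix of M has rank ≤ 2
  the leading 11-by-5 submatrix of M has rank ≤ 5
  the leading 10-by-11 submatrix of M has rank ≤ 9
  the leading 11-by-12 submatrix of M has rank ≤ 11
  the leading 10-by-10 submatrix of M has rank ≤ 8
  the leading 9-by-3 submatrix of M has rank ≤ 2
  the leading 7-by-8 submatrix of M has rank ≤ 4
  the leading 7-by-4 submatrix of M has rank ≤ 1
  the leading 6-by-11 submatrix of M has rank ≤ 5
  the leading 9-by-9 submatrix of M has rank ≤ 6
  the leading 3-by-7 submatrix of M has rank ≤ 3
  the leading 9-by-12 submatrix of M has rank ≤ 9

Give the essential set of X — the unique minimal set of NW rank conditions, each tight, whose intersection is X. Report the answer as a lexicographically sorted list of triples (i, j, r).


The tightest implied rank at each (i,j), from the 28 conditions:

  R[1]: 1 | 1 | 1 | 1 | 1 | 1 | 1 | 1 | 1 | 1 | 1 | 1
  R[2]: 1 | 1 | 1 | 1 | 1 | 2 | 2 | 2 | 2 | 2 | 2 | 2
  R[3]: 1 | 1 | 1 | 1 | 2 | 3 | 3 | 3 | 3 | 3 | 3 | 3
  R[4]: 1 | 1 | 1 | 1 | 2 | 3 | 4 | 4 | 4 | 4 | 4 | 4
  R[5]: 1 | 1 | 1 | 1 | 2 | 3 | 4 | 4 | 5 | 5 | 5 | 5
  R[6]: 1 | 1 | 1 | 1 | 2 | 3 | 4 | 4 | 5 | 5 | 5 | 6
  R[7]: 1 | 1 | 1 | 1 | 2 | 3 | 4 | 4 | 5 | 5 | 6 | 7
  R[8]: 1 | 2 | 2 | 2 | 3 | 4 | 5 | 5 | 6 | 6 | 7 | 8
  R[9]: 1 | 2 | 2 | 2 | 3 | 4 | 5 | 5 | 6 | 7 | 8 | 9
  R[10]: 1 | 2 | 3 | 3 | 4 | 5 | 6 | 6 | 7 | 8 | 9 | 10
  R[11]: 1 | 2 | 3 | 4 | 5 | 6 | 7 | 7 | 8 | 9 | 10 | 11
  R[12]: 1 | 2 | 3 | 4 | 5 | 6 | 7 | 8 | 9 | 10 | 11 | 12

reading off 1-entries of Δ²R: w = (1, 6, 5, 7, 9, 12, 11, 2, 10, 3, 4, 8).

|D(w)|=28, |Ess(w)|=7:

[(2, 5, 1), (6, 11, 5), (7, 4, 1), (7, 8, 4), (7, 10, 5), (9, 4, 2), (9, 8, 5)]


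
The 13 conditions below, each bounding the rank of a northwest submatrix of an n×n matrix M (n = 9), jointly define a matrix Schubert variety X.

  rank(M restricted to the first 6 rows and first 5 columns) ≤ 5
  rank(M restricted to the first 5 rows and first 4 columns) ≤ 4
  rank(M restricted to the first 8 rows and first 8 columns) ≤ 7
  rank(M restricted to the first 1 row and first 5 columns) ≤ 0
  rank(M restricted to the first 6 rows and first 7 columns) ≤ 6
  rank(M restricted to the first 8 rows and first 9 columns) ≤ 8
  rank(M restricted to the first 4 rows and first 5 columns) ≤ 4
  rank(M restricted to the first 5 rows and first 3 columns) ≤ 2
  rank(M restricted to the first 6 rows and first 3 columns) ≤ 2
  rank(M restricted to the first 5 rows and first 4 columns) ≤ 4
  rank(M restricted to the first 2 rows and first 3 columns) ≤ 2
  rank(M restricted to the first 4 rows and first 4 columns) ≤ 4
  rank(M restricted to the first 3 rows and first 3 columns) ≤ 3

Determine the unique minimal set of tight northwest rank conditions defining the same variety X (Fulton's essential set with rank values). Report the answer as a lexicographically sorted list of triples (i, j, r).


Recovering R(i,j) via the rank-extension bound from the 13 conditions:

  0  0  0  0  0  1  1  1  1
  1  1  1  1  1  2  2  2  2
  1  2  2  2  2  3  3  3  3
  1  2  2  3  3  4  4  4  4
  1  2  2  3  4  5  5  5  5
  1  2  2  3  4  5  6  6  6
  1  2  3  4  5  6  7  7  7
  1  2  3  4  5  6  7  7  8
  1  2  3  4  5  6  7  8  9

so w = (6, 1, 2, 4, 5, 7, 3, 9, 8).

ℓ(w)=9; the 3 essential cells (i,j,r):

[(1, 5, 0), (6, 3, 2), (8, 8, 7)]
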